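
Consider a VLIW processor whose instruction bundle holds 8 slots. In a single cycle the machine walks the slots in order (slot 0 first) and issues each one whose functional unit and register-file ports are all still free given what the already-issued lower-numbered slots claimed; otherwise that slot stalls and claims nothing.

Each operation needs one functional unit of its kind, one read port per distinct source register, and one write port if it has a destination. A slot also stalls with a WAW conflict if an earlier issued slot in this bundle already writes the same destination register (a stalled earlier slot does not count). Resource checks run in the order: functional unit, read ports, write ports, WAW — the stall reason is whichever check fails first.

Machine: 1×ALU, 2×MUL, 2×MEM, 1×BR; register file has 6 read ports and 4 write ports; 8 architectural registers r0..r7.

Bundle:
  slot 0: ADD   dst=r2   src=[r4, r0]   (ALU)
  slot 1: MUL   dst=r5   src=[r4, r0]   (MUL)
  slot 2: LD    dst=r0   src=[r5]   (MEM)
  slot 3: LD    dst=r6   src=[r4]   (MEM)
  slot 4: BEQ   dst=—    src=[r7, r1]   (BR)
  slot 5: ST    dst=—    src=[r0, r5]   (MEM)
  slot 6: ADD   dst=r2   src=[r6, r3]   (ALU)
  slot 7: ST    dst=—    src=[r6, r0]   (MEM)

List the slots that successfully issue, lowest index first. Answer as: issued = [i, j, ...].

(0) want 1×ALU +2rd +1wr — yes → AL0|MU2|ME2|BR1|rd4|wr3
(1) want 1×MUL +2rd +1wr — yes → AL0|MU1|ME2|BR1|rd2|wr2
(2) want 1×MEM +1rd +1wr — yes → AL0|MU1|ME1|BR1|rd1|wr1
(3) want 1×MEM +1rd +1wr — yes → AL0|MU1|ME0|BR1|rd0|wr0
(4) want 1×BR +2rd +0wr — RD_PORT → AL0|MU1|ME0|BR1|rd0|wr0
(5) want 1×MEM +2rd +0wr — FU → AL0|MU1|ME0|BR1|rd0|wr0
(6) want 1×ALU +2rd +1wr — FU → AL0|MU1|ME0|BR1|rd0|wr0
(7) want 1×MEM +2rd +0wr — FU → AL0|MU1|ME0|BR1|rd0|wr0

issued = [0, 1, 2, 3]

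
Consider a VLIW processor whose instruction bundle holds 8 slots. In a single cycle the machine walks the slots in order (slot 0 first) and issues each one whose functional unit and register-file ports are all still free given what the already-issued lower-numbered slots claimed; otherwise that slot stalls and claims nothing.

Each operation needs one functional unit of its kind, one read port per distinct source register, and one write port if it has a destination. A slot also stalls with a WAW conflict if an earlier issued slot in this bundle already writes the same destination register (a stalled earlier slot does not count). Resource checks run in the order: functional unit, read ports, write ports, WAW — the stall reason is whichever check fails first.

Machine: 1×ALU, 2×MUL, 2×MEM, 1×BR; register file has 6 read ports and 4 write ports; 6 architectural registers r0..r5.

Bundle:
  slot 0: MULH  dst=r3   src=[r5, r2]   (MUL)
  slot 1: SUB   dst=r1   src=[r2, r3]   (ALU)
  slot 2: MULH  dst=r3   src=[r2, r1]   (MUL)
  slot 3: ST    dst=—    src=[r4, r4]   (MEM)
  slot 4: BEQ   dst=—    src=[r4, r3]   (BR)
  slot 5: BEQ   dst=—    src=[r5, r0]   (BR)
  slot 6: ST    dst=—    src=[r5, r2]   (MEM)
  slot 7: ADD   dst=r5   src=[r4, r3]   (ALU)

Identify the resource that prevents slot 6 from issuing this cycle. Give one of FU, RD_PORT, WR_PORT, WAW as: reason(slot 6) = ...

[0] MUL needs rd=2 wr=1: ok; after: ALU=1 MUL=1 MEM=2 BR=1, R=4, W=3
[1] ALU needs rd=2 wr=1: ok; after: ALU=0 MUL=1 MEM=2 BR=1, R=2, W=2
[2] MUL needs rd=2 wr=1: WAW; after: ALU=0 MUL=1 MEM=2 BR=1, R=2, W=2
[3] MEM needs rd=1 wr=0: ok; after: ALU=0 MUL=1 MEM=1 BR=1, R=1, W=2
[4] BR needs rd=2 wr=0: RD_PORT; after: ALU=0 MUL=1 MEM=1 BR=1, R=1, W=2
[5] BR needs rd=2 wr=0: RD_PORT; after: ALU=0 MUL=1 MEM=1 BR=1, R=1, W=2
[6] MEM needs rd=2 wr=0: RD_PORT; after: ALU=0 MUL=1 MEM=1 BR=1, R=1, W=2
[7] ALU needs rd=2 wr=1: FU; after: ALU=0 MUL=1 MEM=1 BR=1, R=1, W=2

reason(slot 6) = RD_PORT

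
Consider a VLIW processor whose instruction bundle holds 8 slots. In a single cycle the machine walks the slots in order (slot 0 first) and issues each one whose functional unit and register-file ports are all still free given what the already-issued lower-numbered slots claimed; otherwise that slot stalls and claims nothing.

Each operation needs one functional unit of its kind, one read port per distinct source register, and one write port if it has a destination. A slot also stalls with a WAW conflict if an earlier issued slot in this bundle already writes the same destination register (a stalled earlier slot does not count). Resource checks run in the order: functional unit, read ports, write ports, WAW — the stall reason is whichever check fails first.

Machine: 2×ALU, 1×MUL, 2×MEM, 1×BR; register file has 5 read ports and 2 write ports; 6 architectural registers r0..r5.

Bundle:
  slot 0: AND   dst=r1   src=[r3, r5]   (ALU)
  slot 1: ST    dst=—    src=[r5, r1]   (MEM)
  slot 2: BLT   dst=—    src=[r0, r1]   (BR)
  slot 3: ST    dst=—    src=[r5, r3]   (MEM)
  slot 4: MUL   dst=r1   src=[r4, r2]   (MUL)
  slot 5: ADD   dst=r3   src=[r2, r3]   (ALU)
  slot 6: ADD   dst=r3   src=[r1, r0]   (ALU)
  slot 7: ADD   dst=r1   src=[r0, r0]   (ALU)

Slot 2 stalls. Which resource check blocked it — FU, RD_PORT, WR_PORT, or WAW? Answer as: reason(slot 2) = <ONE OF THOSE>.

reason(slot 2) = RD_PORT

(0) want 1×ALU +2rd +1wr — yes → AL1|MU1|ME2|BR1|rd3|wr1
(1) want 1×MEM +2rd +0wr — yes → AL1|MU1|ME1|BR1|rd1|wr1
(2) want 1×BR +2rd +0wr — RD_PORT → AL1|MU1|ME1|BR1|rd1|wr1
(3) want 1×MEM +2rd +0wr — RD_PORT → AL1|MU1|ME1|BR1|rd1|wr1
(4) want 1×MUL +2rd +1wr — RD_PORT → AL1|MU1|ME1|BR1|rd1|wr1
(5) want 1×ALU +2rd +1wr — RD_PORT → AL1|MU1|ME1|BR1|rd1|wr1
(6) want 1×ALU +2rd +1wr — RD_PORT → AL1|MU1|ME1|BR1|rd1|wr1
(7) want 1×ALU +1rd +1wr — WAW → AL1|MU1|ME1|BR1|rd1|wr1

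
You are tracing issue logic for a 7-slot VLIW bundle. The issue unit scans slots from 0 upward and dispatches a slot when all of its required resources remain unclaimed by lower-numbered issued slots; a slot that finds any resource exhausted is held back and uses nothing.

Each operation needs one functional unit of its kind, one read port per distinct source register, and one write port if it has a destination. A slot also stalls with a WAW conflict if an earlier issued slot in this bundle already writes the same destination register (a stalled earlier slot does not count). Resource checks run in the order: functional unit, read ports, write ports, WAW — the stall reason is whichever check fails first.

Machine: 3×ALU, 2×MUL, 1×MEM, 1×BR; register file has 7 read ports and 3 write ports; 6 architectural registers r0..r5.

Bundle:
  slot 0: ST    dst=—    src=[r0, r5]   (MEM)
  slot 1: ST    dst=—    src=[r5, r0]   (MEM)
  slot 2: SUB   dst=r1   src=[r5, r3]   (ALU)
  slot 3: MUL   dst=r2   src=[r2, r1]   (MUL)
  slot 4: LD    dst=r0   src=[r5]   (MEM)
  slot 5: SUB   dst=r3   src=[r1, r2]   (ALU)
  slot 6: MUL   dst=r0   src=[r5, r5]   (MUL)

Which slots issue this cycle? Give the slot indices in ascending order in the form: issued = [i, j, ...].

  0. MEM ⇒ go  {3A/2Mu/0Ld/1B | 5r 3w}
  1. MEM ⇒ no(FU)  {3A/2Mu/0Ld/1B | 5r 3w}
  2. ALU→r1 ⇒ go  {2A/2Mu/0Ld/1B | 3r 2w}
  3. MUL→r2 ⇒ go  {2A/1Mu/0Ld/1B | 1r 1w}
  4. MEM→r0 ⇒ no(FU)  {2A/1Mu/0Ld/1B | 1r 1w}
  5. ALU→r3 ⇒ no(RD_PORT)  {2A/1Mu/0Ld/1B | 1r 1w}
  6. MUL→r0 ⇒ go  {2A/0Mu/0Ld/1B | 0r 0w}

issued = [0, 2, 3, 6]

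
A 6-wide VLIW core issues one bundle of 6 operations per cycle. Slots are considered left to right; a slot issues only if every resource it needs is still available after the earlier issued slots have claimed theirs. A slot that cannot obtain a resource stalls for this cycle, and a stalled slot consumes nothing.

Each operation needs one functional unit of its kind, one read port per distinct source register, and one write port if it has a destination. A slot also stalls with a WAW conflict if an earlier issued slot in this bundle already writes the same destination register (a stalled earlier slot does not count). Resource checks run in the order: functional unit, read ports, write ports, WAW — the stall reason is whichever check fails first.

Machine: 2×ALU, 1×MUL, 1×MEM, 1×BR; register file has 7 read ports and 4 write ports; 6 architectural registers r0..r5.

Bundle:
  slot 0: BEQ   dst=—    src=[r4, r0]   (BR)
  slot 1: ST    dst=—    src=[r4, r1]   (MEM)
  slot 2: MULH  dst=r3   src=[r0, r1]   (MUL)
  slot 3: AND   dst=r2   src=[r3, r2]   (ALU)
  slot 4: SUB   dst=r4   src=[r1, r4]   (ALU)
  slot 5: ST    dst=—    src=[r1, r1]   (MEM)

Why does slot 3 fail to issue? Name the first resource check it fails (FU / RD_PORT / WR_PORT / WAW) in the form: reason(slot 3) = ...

reason(slot 3) = RD_PORT

[0] BR needs rd=2 wr=0: ok; after: ALU=2 MUL=1 MEM=1 BR=0, R=5, W=4
[1] MEM needs rd=2 wr=0: ok; after: ALU=2 MUL=1 MEM=0 BR=0, R=3, W=4
[2] MUL needs rd=2 wr=1: ok; after: ALU=2 MUL=0 MEM=0 BR=0, R=1, W=3
[3] ALU needs rd=2 wr=1: RD_PORT; after: ALU=2 MUL=0 MEM=0 BR=0, R=1, W=3
[4] ALU needs rd=2 wr=1: RD_PORT; after: ALU=2 MUL=0 MEM=0 BR=0, R=1, W=3
[5] MEM needs rd=1 wr=0: FU; after: ALU=2 MUL=0 MEM=0 BR=0, R=1, W=3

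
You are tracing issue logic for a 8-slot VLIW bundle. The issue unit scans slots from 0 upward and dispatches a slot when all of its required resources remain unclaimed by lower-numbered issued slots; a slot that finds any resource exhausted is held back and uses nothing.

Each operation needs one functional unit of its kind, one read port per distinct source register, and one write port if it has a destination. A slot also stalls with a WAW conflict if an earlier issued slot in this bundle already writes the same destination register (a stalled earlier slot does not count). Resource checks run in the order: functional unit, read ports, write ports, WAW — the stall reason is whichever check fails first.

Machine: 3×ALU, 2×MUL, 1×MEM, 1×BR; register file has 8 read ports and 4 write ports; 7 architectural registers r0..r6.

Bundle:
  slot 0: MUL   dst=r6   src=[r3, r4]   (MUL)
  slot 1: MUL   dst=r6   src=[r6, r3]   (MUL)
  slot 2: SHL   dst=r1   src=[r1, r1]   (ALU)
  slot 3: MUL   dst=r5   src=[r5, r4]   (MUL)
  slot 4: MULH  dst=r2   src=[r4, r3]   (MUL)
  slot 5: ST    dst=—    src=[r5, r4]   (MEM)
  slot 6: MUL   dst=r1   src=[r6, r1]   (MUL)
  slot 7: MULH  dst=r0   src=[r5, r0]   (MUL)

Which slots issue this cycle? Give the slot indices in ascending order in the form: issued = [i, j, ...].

issued = [0, 2, 3, 5]

(0) want 1×MUL +2rd +1wr — yes → AL3|MU1|ME1|BR1|rd6|wr3
(1) want 1×MUL +2rd +1wr — WAW → AL3|MU1|ME1|BR1|rd6|wr3
(2) want 1×ALU +1rd +1wr — yes → AL2|MU1|ME1|BR1|rd5|wr2
(3) want 1×MUL +2rd +1wr — yes → AL2|MU0|ME1|BR1|rd3|wr1
(4) want 1×MUL +2rd +1wr — FU → AL2|MU0|ME1|BR1|rd3|wr1
(5) want 1×MEM +2rd +0wr — yes → AL2|MU0|ME0|BR1|rd1|wr1
(6) want 1×MUL +2rd +1wr — FU → AL2|MU0|ME0|BR1|rd1|wr1
(7) want 1×MUL +2rd +1wr — FU → AL2|MU0|ME0|BR1|rd1|wr1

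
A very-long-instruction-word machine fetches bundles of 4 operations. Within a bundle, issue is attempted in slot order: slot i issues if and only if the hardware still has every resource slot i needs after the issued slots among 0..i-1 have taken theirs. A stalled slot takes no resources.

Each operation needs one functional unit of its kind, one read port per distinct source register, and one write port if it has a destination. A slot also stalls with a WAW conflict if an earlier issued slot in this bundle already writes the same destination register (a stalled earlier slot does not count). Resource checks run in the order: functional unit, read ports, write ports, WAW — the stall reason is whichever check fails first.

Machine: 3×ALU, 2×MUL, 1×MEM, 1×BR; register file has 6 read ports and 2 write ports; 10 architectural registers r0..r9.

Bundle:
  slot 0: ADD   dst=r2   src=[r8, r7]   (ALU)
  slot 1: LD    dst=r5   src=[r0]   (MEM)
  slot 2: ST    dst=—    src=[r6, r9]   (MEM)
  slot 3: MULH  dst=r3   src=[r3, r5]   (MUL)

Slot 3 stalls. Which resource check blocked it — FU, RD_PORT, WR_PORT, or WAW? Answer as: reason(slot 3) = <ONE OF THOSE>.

[0] ALU needs rd=2 wr=1: ok; after: ALU=2 MUL=2 MEM=1 BR=1, R=4, W=1
[1] MEM needs rd=1 wr=1: ok; after: ALU=2 MUL=2 MEM=0 BR=1, R=3, W=0
[2] MEM needs rd=2 wr=0: FU; after: ALU=2 MUL=2 MEM=0 BR=1, R=3, W=0
[3] MUL needs rd=2 wr=1: WR_PORT; after: ALU=2 MUL=2 MEM=0 BR=1, R=3, W=0

reason(slot 3) = WR_PORT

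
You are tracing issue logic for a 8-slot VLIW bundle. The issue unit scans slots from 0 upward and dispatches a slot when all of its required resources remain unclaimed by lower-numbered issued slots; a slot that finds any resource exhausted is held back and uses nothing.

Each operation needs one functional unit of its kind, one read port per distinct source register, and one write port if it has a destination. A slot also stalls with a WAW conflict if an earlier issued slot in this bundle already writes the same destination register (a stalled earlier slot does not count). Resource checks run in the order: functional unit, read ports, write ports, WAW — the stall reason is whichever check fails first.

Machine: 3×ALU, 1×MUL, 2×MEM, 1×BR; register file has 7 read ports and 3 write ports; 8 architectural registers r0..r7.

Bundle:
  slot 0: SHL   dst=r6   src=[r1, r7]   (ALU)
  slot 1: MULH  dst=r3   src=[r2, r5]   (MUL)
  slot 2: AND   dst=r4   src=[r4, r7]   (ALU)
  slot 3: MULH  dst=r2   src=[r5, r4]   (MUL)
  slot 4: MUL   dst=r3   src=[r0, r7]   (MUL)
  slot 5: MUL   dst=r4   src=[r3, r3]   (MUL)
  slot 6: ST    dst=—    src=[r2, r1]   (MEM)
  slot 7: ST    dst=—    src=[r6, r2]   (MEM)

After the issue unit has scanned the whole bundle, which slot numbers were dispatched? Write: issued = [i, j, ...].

  0. ALU→r6 ⇒ go  {2A/1Mu/2Ld/1B | 5r 2w}
  1. MUL→r3 ⇒ go  {2A/0Mu/2Ld/1B | 3r 1w}
  2. ALU→r4 ⇒ go  {1A/0Mu/2Ld/1B | 1r 0w}
  3. MUL→r2 ⇒ no(FU)  {1A/0Mu/2Ld/1B | 1r 0w}
  4. MUL→r3 ⇒ no(FU)  {1A/0Mu/2Ld/1B | 1r 0w}
  5. MUL→r4 ⇒ no(FU)  {1A/0Mu/2Ld/1B | 1r 0w}
  6. MEM ⇒ no(RD_PORT)  {1A/0Mu/2Ld/1B | 1r 0w}
  7. MEM ⇒ no(RD_PORT)  {1A/0Mu/2Ld/1B | 1r 0w}

issued = [0, 1, 2]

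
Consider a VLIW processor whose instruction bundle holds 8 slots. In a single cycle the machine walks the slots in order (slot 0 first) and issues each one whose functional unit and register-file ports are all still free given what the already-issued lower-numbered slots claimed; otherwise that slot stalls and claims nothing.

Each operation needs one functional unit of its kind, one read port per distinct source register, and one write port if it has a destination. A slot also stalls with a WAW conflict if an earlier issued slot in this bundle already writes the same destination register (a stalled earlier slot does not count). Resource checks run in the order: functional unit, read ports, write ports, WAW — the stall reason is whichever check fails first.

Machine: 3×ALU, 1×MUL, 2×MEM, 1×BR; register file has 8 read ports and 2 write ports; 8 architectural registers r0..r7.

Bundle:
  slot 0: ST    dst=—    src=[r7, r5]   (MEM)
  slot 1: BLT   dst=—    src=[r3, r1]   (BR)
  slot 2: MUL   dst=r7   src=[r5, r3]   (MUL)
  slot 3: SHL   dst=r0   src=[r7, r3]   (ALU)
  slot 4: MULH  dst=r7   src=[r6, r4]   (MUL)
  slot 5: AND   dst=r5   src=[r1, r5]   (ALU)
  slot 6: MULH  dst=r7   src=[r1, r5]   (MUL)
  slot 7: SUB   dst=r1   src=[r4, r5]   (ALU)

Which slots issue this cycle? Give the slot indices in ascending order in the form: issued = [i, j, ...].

issued = [0, 1, 2, 3]

  0. MEM ⇒ go  {3A/1Mu/1Ld/1B | 6r 2w}
  1. BR ⇒ go  {3A/1Mu/1Ld/0B | 4r 2w}
  2. MUL→r7 ⇒ go  {3A/0Mu/1Ld/0B | 2r 1w}
  3. ALU→r0 ⇒ go  {2A/0Mu/1Ld/0B | 0r 0w}
  4. MUL→r7 ⇒ no(FU)  {2A/0Mu/1Ld/0B | 0r 0w}
  5. ALU→r5 ⇒ no(RD_PORT)  {2A/0Mu/1Ld/0B | 0r 0w}
  6. MUL→r7 ⇒ no(FU)  {2A/0Mu/1Ld/0B | 0r 0w}
  7. ALU→r1 ⇒ no(RD_PORT)  {2A/0Mu/1Ld/0B | 0r 0w}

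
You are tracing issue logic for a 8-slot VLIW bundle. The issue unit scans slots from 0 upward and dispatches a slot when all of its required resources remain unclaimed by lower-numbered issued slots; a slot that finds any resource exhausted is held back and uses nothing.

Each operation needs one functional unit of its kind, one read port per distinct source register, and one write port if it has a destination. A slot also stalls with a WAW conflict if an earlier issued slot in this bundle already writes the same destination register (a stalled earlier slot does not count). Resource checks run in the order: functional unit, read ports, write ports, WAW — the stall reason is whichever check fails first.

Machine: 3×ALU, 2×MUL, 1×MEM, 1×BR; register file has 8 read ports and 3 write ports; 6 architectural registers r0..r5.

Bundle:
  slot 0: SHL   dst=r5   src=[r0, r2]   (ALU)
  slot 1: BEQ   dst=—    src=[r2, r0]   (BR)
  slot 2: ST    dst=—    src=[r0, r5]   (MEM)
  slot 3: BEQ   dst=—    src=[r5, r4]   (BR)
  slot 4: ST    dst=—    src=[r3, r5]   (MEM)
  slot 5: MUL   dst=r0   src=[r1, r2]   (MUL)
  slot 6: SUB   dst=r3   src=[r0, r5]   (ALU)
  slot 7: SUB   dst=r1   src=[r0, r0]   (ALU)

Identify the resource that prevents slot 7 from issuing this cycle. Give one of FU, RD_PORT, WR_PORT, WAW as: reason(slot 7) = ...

  0. ALU→r5 ⇒ go  {2A/2Mu/1Ld/1B | 6r 2w}
  1. BR ⇒ go  {2A/2Mu/1Ld/0B | 4r 2w}
  2. MEM ⇒ go  {2A/2Mu/0Ld/0B | 2r 2w}
  3. BR ⇒ no(FU)  {2A/2Mu/0Ld/0B | 2r 2w}
  4. MEM ⇒ no(FU)  {2A/2Mu/0Ld/0B | 2r 2w}
  5. MUL→r0 ⇒ go  {2A/1Mu/0Ld/0B | 0r 1w}
  6. ALU→r3 ⇒ no(RD_PORT)  {2A/1Mu/0Ld/0B | 0r 1w}
  7. ALU→r1 ⇒ no(RD_PORT)  {2A/1Mu/0Ld/0B | 0r 1w}

reason(slot 7) = RD_PORT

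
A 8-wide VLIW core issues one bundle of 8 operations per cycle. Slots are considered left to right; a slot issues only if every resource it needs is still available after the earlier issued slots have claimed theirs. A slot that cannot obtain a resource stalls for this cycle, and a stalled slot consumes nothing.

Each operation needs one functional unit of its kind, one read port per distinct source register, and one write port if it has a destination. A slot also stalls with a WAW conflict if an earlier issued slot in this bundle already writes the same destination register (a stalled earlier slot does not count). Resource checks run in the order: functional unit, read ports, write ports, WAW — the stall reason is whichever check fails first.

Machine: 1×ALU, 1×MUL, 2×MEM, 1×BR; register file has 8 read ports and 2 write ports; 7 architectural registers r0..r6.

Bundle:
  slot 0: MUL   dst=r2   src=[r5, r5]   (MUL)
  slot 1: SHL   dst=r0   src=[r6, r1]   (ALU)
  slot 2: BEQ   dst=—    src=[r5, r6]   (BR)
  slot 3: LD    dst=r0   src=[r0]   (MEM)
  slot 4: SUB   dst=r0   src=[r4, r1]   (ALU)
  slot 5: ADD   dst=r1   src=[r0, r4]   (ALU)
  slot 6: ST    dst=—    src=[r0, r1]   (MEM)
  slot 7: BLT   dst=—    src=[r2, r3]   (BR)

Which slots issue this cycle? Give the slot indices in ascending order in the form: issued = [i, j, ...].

(0) want 1×MUL +1rd +1wr — yes → AL1|MU0|ME2|BR1|rd7|wr1
(1) want 1×ALU +2rd +1wr — yes → AL0|MU0|ME2|BR1|rd5|wr0
(2) want 1×BR +2rd +0wr — yes → AL0|MU0|ME2|BR0|rd3|wr0
(3) want 1×MEM +1rd +1wr — WR_PORT → AL0|MU0|ME2|BR0|rd3|wr0
(4) want 1×ALU +2rd +1wr — FU → AL0|MU0|ME2|BR0|rd3|wr0
(5) want 1×ALU +2rd +1wr — FU → AL0|MU0|ME2|BR0|rd3|wr0
(6) want 1×MEM +2rd +0wr — yes → AL0|MU0|ME1|BR0|rd1|wr0
(7) want 1×BR +2rd +0wr — FU → AL0|MU0|ME1|BR0|rd1|wr0

issued = [0, 1, 2, 6]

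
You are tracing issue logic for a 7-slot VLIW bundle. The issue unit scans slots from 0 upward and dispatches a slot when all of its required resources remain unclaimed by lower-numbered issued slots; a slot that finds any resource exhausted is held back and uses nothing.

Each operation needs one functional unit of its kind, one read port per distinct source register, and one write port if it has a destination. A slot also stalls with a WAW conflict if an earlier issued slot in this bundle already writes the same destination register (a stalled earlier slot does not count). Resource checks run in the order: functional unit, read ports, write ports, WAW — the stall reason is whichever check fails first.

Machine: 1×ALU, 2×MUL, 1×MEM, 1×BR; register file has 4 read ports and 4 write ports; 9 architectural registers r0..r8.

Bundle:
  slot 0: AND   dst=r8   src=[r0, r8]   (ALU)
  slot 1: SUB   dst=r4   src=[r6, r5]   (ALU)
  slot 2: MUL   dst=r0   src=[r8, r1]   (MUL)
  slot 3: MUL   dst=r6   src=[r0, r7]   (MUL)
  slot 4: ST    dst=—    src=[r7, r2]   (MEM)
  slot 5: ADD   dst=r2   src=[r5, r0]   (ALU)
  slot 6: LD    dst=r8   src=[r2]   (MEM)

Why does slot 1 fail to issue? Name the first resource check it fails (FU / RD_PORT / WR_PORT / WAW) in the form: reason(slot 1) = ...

(0) want 1×ALU +2rd +1wr — yes → AL0|MU2|ME1|BR1|rd2|wr3
(1) want 1×ALU +2rd +1wr — FU → AL0|MU2|ME1|BR1|rd2|wr3
(2) want 1×MUL +2rd +1wr — yes → AL0|MU1|ME1|BR1|rd0|wr2
(3) want 1×MUL +2rd +1wr — RD_PORT → AL0|MU1|ME1|BR1|rd0|wr2
(4) want 1×MEM +2rd +0wr — RD_PORT → AL0|MU1|ME1|BR1|rd0|wr2
(5) want 1×ALU +2rd +1wr — FU → AL0|MU1|ME1|BR1|rd0|wr2
(6) want 1×MEM +1rd +1wr — RD_PORT → AL0|MU1|ME1|BR1|rd0|wr2

reason(slot 1) = FU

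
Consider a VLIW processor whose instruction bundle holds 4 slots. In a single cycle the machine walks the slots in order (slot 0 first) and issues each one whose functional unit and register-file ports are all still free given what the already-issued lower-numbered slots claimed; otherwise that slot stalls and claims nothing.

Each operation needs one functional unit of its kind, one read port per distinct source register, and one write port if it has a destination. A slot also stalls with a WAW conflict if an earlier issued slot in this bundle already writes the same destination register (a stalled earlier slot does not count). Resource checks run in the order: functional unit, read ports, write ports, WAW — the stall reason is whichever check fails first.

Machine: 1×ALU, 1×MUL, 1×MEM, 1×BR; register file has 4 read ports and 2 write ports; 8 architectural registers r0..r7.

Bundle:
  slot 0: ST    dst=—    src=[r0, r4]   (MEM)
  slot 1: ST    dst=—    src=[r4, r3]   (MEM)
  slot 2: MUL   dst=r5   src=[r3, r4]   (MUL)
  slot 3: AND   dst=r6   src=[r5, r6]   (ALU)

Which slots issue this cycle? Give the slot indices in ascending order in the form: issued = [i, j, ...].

issued = [0, 2]

(0) want 1×MEM +2rd +0wr — yes → AL1|MU1|ME0|BR1|rd2|wr2
(1) want 1×MEM +2rd +0wr — FU → AL1|MU1|ME0|BR1|rd2|wr2
(2) want 1×MUL +2rd +1wr — yes → AL1|MU0|ME0|BR1|rd0|wr1
(3) want 1×ALU +2rd +1wr — RD_PORT → AL1|MU0|ME0|BR1|rd0|wr1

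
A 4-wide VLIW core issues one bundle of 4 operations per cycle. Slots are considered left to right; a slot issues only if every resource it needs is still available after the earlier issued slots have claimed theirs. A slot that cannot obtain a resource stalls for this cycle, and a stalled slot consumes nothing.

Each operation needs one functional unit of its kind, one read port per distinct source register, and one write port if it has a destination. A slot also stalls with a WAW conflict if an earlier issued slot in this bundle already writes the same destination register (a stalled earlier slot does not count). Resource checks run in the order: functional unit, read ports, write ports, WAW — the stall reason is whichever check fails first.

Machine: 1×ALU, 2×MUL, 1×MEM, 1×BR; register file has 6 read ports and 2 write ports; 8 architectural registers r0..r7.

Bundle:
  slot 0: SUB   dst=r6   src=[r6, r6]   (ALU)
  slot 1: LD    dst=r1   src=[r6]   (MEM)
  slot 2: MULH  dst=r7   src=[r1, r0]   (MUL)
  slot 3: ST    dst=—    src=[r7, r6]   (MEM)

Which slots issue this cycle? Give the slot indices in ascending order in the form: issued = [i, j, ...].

issued = [0, 1]

(0) want 1×ALU +1rd +1wr — yes → AL0|MU2|ME1|BR1|rd5|wr1
(1) want 1×MEM +1rd +1wr — yes → AL0|MU2|ME0|BR1|rd4|wr0
(2) want 1×MUL +2rd +1wr — WR_PORT → AL0|MU2|ME0|BR1|rd4|wr0
(3) want 1×MEM +2rd +0wr — FU → AL0|MU2|ME0|BR1|rd4|wr0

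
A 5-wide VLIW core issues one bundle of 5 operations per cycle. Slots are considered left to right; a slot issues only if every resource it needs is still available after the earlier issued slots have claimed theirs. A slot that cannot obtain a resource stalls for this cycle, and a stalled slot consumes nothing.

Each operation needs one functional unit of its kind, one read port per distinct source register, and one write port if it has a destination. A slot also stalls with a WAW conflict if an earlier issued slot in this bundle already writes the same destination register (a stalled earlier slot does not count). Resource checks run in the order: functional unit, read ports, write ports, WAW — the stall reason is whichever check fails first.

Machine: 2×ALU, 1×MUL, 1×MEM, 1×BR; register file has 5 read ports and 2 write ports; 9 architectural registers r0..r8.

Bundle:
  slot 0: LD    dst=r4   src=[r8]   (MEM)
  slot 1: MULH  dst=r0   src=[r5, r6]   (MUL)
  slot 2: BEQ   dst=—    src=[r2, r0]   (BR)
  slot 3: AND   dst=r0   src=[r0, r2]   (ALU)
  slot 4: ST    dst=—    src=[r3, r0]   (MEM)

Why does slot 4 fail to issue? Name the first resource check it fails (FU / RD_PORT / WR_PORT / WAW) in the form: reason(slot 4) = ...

reason(slot 4) = FU

  0. MEM→r4 ⇒ go  {2A/1Mu/0Ld/1B | 4r 1w}
  1. MUL→r0 ⇒ go  {2A/0Mu/0Ld/1B | 2r 0w}
  2. BR ⇒ go  {2A/0Mu/0Ld/0B | 0r 0w}
  3. ALU→r0 ⇒ no(RD_PORT)  {2A/0Mu/0Ld/0B | 0r 0w}
  4. MEM ⇒ no(FU)  {2A/0Mu/0Ld/0B | 0r 0w}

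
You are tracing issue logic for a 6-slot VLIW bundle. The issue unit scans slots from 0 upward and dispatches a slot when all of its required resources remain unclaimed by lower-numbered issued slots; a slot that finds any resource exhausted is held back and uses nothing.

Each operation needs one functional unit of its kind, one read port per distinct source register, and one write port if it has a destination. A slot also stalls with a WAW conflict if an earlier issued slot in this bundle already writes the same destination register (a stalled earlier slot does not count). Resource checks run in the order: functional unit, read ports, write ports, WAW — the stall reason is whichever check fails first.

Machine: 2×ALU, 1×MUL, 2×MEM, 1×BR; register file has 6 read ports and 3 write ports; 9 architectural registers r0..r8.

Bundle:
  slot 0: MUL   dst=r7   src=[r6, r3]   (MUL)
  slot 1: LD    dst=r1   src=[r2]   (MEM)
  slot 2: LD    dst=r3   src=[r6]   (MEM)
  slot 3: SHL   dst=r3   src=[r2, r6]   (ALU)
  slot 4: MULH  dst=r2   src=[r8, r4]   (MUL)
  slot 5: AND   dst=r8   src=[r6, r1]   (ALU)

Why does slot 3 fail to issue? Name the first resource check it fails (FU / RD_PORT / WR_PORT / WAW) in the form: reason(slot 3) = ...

reason(slot 3) = WR_PORT

  0. MUL→r7 ⇒ go  {2A/0Mu/2Ld/1B | 4r 2w}
  1. MEM→r1 ⇒ go  {2A/0Mu/1Ld/1B | 3r 1w}
  2. MEM→r3 ⇒ go  {2A/0Mu/0Ld/1B | 2r 0w}
  3. ALU→r3 ⇒ no(WR_PORT)  {2A/0Mu/0Ld/1B | 2r 0w}
  4. MUL→r2 ⇒ no(FU)  {2A/0Mu/0Ld/1B | 2r 0w}
  5. ALU→r8 ⇒ no(WR_PORT)  {2A/0Mu/0Ld/1B | 2r 0w}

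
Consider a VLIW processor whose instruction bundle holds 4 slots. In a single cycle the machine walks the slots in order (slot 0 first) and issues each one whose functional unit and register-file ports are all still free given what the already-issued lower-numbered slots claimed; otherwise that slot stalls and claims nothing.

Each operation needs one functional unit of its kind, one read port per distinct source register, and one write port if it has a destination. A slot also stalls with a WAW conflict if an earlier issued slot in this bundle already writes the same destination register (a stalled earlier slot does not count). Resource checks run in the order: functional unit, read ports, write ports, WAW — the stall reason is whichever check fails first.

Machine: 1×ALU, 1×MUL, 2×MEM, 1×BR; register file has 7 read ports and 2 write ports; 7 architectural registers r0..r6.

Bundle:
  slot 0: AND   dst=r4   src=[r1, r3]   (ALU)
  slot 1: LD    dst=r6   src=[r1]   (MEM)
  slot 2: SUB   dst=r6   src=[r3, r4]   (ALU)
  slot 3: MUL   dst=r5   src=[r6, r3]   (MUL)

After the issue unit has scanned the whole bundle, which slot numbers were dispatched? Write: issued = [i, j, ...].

slot 0 (ALU): ISSUE — free A0,Mu1,Ld2,B1 rp5 wp1
slot 1 (MEM): ISSUE — free A0,Mu1,Ld1,B1 rp4 wp0
slot 2 (ALU): stall FU — free A0,Mu1,Ld1,B1 rp4 wp0
slot 3 (MUL): stall WR_PORT — free A0,Mu1,Ld1,B1 rp4 wp0

issued = [0, 1]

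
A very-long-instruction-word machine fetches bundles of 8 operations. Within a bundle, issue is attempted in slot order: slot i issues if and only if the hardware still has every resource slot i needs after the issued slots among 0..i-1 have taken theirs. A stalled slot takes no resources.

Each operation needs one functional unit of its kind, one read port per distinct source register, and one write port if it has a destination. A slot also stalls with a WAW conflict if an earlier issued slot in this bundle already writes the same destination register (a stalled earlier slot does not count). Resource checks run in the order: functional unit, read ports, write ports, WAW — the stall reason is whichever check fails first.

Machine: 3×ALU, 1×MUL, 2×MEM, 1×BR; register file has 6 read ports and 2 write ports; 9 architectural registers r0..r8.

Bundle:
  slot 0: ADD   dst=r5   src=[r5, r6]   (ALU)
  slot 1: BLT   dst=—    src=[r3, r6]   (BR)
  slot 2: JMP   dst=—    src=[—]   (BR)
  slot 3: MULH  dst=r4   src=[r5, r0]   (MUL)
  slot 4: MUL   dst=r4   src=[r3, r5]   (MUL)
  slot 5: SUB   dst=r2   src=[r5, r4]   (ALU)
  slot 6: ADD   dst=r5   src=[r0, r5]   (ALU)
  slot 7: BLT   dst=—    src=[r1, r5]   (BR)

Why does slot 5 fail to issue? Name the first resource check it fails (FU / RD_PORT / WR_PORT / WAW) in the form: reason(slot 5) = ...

(0) want 1×ALU +2rd +1wr — yes → AL2|MU1|ME2|BR1|rd4|wr1
(1) want 1×BR +2rd +0wr — yes → AL2|MU1|ME2|BR0|rd2|wr1
(2) want 1×BR +0rd +0wr — FU → AL2|MU1|ME2|BR0|rd2|wr1
(3) want 1×MUL +2rd +1wr — yes → AL2|MU0|ME2|BR0|rd0|wr0
(4) want 1×MUL +2rd +1wr — FU → AL2|MU0|ME2|BR0|rd0|wr0
(5) want 1×ALU +2rd +1wr — RD_PORT → AL2|MU0|ME2|BR0|rd0|wr0
(6) want 1×ALU +2rd +1wr — RD_PORT → AL2|MU0|ME2|BR0|rd0|wr0
(7) want 1×BR +2rd +0wr — FU → AL2|MU0|ME2|BR0|rd0|wr0

reason(slot 5) = RD_PORT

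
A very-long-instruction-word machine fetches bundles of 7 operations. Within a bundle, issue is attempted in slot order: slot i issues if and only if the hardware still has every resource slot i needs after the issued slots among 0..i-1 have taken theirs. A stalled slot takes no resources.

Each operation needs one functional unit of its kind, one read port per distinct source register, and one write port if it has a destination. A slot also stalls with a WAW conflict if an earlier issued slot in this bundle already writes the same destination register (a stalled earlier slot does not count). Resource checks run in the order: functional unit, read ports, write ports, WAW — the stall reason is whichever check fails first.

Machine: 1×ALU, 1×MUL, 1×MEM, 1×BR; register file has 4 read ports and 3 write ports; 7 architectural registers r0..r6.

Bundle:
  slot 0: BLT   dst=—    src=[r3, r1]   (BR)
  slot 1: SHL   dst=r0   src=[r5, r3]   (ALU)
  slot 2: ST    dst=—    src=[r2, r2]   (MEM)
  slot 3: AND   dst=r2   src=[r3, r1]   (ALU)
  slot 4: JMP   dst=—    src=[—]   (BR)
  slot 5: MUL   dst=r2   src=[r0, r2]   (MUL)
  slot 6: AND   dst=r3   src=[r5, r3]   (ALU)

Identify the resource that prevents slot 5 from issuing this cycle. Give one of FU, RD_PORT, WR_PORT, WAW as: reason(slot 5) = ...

[0] BR needs rd=2 wr=0: ok; after: ALU=1 MUL=1 MEM=1 BR=0, R=2, W=3
[1] ALU needs rd=2 wr=1: ok; after: ALU=0 MUL=1 MEM=1 BR=0, R=0, W=2
[2] MEM needs rd=1 wr=0: RD_PORT; after: ALU=0 MUL=1 MEM=1 BR=0, R=0, W=2
[3] ALU needs rd=2 wr=1: FU; after: ALU=0 MUL=1 MEM=1 BR=0, R=0, W=2
[4] BR needs rd=0 wr=0: FU; after: ALU=0 MUL=1 MEM=1 BR=0, R=0, W=2
[5] MUL needs rd=2 wr=1: RD_PORT; after: ALU=0 MUL=1 MEM=1 BR=0, R=0, W=2
[6] ALU needs rd=2 wr=1: FU; after: ALU=0 MUL=1 MEM=1 BR=0, R=0, W=2

reason(slot 5) = RD_PORT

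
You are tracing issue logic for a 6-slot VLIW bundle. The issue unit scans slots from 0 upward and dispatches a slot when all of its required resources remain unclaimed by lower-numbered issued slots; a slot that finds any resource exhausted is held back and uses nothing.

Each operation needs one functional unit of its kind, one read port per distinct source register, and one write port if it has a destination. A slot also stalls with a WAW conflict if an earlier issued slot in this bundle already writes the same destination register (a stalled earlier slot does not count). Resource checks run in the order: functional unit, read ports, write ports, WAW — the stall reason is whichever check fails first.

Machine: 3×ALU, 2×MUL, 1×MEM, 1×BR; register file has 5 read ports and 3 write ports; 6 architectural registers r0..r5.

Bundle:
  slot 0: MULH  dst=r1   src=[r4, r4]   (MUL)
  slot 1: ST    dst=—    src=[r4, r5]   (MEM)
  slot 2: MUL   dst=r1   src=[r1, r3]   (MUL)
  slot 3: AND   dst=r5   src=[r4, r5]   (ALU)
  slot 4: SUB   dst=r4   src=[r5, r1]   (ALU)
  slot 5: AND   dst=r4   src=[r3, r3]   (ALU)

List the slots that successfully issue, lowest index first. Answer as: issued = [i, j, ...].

[0] MUL needs rd=1 wr=1: ok; after: ALU=3 MUL=1 MEM=1 BR=1, R=4, W=2
[1] MEM needs rd=2 wr=0: ok; after: ALU=3 MUL=1 MEM=0 BR=1, R=2, W=2
[2] MUL needs rd=2 wr=1: WAW; after: ALU=3 MUL=1 MEM=0 BR=1, R=2, W=2
[3] ALU needs rd=2 wr=1: ok; after: ALU=2 MUL=1 MEM=0 BR=1, R=0, W=1
[4] ALU needs rd=2 wr=1: RD_PORT; after: ALU=2 MUL=1 MEM=0 BR=1, R=0, W=1
[5] ALU needs rd=1 wr=1: RD_PORT; after: ALU=2 MUL=1 MEM=0 BR=1, R=0, W=1

issued = [0, 1, 3]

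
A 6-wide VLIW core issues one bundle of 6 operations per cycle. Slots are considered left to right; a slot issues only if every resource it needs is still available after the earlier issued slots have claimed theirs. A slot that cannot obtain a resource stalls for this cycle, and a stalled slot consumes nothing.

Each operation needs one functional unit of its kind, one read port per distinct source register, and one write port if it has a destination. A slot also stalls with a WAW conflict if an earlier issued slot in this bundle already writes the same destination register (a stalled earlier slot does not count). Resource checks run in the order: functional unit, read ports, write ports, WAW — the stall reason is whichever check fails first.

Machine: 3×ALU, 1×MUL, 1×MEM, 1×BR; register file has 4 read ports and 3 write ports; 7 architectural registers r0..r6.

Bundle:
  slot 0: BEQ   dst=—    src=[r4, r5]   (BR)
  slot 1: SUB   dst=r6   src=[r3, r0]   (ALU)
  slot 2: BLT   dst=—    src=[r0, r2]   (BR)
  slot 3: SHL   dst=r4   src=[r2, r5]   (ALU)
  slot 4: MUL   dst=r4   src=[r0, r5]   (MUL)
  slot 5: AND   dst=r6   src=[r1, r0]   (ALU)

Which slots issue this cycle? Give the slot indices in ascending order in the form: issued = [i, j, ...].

(0) want 1×BR +2rd +0wr — yes → AL3|MU1|ME1|BR0|rd2|wr3
(1) want 1×ALU +2rd +1wr — yes → AL2|MU1|ME1|BR0|rd0|wr2
(2) want 1×BR +2rd +0wr — FU → AL2|MU1|ME1|BR0|rd0|wr2
(3) want 1×ALU +2rd +1wr — RD_PORT → AL2|MU1|ME1|BR0|rd0|wr2
(4) want 1×MUL +2rd +1wr — RD_PORT → AL2|MU1|ME1|BR0|rd0|wr2
(5) want 1×ALU +2rd +1wr — RD_PORT → AL2|MU1|ME1|BR0|rd0|wr2

issued = [0, 1]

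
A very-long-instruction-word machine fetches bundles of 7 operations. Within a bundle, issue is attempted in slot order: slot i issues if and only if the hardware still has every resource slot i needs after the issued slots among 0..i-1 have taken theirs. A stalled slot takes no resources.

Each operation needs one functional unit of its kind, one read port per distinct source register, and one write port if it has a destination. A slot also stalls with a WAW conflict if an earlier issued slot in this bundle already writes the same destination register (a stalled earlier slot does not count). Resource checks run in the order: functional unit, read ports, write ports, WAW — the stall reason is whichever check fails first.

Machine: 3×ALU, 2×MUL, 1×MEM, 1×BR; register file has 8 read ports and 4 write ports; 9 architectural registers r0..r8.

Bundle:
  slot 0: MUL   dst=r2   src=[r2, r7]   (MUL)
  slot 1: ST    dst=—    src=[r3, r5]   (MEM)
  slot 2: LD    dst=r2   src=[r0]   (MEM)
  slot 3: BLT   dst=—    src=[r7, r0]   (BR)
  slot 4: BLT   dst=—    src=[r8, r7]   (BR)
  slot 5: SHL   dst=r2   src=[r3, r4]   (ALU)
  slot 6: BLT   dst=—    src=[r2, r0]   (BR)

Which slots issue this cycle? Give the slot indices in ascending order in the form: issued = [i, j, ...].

issued = [0, 1, 3]

slot 0 (MUL): ISSUE — free A3,Mu1,Ld1,B1 rp6 wp3
slot 1 (MEM): ISSUE — free A3,Mu1,Ld0,B1 rp4 wp3
slot 2 (MEM): stall FU — free A3,Mu1,Ld0,B1 rp4 wp3
slot 3 (BR): ISSUE — free A3,Mu1,Ld0,B0 rp2 wp3
slot 4 (BR): stall FU — free A3,Mu1,Ld0,B0 rp2 wp3
slot 5 (ALU): stall WAW — free A3,Mu1,Ld0,B0 rp2 wp3
slot 6 (BR): stall FU — free A3,Mu1,Ld0,B0 rp2 wp3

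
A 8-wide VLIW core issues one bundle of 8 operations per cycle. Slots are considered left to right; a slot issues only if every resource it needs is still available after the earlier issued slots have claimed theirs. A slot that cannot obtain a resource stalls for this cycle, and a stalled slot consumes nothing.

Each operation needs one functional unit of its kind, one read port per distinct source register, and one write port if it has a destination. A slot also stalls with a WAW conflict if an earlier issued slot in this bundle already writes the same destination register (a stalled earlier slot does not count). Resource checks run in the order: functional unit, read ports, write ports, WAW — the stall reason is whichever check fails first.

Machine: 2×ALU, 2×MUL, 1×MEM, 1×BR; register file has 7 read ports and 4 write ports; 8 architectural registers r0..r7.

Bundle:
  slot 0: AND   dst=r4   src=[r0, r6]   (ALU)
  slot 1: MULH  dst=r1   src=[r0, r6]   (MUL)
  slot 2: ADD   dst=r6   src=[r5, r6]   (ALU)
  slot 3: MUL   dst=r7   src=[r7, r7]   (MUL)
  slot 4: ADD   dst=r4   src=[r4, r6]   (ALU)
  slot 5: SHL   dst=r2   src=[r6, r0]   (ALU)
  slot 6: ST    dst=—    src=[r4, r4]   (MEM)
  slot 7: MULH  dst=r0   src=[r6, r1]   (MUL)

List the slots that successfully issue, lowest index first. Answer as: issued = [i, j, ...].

(0) want 1×ALU +2rd +1wr — yes → AL1|MU2|ME1|BR1|rd5|wr3
(1) want 1×MUL +2rd +1wr — yes → AL1|MU1|ME1|BR1|rd3|wr2
(2) want 1×ALU +2rd +1wr — yes → AL0|MU1|ME1|BR1|rd1|wr1
(3) want 1×MUL +1rd +1wr — yes → AL0|MU0|ME1|BR1|rd0|wr0
(4) want 1×ALU +2rd +1wr — FU → AL0|MU0|ME1|BR1|rd0|wr0
(5) want 1×ALU +2rd +1wr — FU → AL0|MU0|ME1|BR1|rd0|wr0
(6) want 1×MEM +1rd +0wr — RD_PORT → AL0|MU0|ME1|BR1|rd0|wr0
(7) want 1×MUL +2rd +1wr — FU → AL0|MU0|ME1|BR1|rd0|wr0

issued = [0, 1, 2, 3]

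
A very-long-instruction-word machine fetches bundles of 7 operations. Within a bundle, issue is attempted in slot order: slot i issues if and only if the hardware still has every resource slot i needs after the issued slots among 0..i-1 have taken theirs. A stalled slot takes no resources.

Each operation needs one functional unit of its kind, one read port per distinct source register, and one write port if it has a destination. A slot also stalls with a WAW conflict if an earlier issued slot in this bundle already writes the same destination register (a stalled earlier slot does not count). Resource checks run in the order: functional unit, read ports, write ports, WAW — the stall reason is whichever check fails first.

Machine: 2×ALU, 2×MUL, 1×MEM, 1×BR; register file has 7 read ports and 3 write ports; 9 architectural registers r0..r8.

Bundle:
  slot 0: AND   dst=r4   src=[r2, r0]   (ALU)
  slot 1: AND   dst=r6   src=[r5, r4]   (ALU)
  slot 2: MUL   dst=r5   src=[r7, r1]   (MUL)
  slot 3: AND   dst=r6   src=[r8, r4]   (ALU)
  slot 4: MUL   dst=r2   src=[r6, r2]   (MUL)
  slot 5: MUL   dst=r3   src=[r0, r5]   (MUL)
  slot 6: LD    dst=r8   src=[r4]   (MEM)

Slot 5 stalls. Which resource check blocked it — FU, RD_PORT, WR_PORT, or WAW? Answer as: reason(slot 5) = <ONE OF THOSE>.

reason(slot 5) = RD_PORT

slot 0 (ALU): ISSUE — free A1,Mu2,Ld1,B1 rp5 wp2
slot 1 (ALU): ISSUE — free A0,Mu2,Ld1,B1 rp3 wp1
slot 2 (MUL): ISSUE — free A0,Mu1,Ld1,B1 rp1 wp0
slot 3 (ALU): stall FU — free A0,Mu1,Ld1,B1 rp1 wp0
slot 4 (MUL): stall RD_PORT — free A0,Mu1,Ld1,B1 rp1 wp0
slot 5 (MUL): stall RD_PORT — free A0,Mu1,Ld1,B1 rp1 wp0
slot 6 (MEM): stall WR_PORT — free A0,Mu1,Ld1,B1 rp1 wp0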